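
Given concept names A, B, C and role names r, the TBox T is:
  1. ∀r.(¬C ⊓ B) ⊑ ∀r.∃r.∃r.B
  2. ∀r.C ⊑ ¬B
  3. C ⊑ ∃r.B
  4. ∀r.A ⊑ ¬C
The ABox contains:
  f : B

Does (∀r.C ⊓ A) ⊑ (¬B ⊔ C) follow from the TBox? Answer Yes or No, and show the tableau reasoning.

1. (∀r.C ⊓ A) ⊑ (¬B ⊔ C)  ⇔  ((∀r.C ⊓ A) ⊓ (B ⊓ ¬C)) unsat w.r.t. T
   all branches close; clash {B, ¬B} at x₀
2. Hence (∀r.C ⊓ A) ⊑ (¬B ⊔ C): entailed.

Yes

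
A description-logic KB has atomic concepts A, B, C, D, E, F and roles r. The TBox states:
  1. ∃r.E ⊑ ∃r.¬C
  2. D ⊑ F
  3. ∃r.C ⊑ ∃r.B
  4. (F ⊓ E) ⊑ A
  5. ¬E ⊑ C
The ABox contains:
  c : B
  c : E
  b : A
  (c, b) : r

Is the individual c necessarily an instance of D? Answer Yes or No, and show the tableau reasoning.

1. c : D?  L(c) = {B, E} ∪ {¬D}
   open: L(c) ⊇ {B, E, ¬D, ¬F, ∀r.¬C, …} (+ ∃-successors) — c ∉ D possible
2. Hence c : D: not entailed.

No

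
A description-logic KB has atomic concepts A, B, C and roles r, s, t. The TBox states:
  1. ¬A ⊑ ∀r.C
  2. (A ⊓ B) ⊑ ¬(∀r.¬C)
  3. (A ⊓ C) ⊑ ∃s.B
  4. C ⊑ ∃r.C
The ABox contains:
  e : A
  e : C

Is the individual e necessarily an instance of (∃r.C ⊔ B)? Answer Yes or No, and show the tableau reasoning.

1. e : (∃r.C ⊔ B)?  L(e) = {A, C} ∪ {(∀r.¬C ⊓ ¬B)}
   clash {C, ¬C} at an ∃-successor — e ∈ (∃r.C ⊔ B)
2. Hence e : (∃r.C ⊔ B): entailed.

Yes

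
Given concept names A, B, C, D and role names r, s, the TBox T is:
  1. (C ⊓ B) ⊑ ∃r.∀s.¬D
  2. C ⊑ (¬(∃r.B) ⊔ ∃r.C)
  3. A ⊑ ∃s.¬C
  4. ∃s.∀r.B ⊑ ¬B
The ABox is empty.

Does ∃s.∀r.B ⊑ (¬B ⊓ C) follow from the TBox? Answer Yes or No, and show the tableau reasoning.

1. ∃s.∀r.B ⊑ (¬B ⊓ C)  ⇔  (∃s.∀r.B ⊓ (B ⊔ ¬C)) unsat w.r.t. T
   apply at x₀: ∃s.∀r.B⊑¬B
   open: L(x₀) ⊇ {¬A, ¬B, ¬C, ∃s.∀r.B} (+ ∃-successors)
2. Hence ∃s.∀r.B ⊑ (¬B ⊓ C): not entailed.

No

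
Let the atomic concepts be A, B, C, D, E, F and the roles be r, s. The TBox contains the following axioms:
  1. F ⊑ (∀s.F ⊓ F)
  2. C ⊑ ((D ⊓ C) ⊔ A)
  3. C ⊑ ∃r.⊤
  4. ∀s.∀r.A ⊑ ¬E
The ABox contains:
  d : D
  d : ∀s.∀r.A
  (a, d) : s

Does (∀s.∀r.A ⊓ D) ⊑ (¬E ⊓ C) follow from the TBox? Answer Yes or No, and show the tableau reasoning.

1. (∀s.∀r.A ⊓ D) ⊑ (¬E ⊓ C)  ⇔  ((∀s.∀r.A ⊓ D) ⊓ (E ⊔ ¬C)) unsat w.r.t. T
   apply at x₀: ∀s.∀r.A⊑¬E
   open: L(x₀) ⊇ {D, ¬C, ¬E, ¬F, ∀s.∀r.A}
2. Hence (∀s.∀r.A ⊓ D) ⊑ (¬E ⊓ C): not entailed.

No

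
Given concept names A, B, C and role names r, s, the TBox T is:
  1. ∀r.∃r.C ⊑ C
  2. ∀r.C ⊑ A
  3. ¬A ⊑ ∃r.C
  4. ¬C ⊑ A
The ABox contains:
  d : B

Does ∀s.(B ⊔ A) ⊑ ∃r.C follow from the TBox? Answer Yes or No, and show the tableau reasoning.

No

1. ∀s.(B ⊔ A) ⊑ ∃r.C  ⇔  (∀s.(B ⊔ A) ⊓ ∀r.¬C) unsat w.r.t. T
   open: L(x₀) ⊇ {A, C, ∀r.¬C, ∀s.(B ⊔ A)}
2. Hence ∀s.(B ⊔ A) ⊑ ∃r.C: not entailed.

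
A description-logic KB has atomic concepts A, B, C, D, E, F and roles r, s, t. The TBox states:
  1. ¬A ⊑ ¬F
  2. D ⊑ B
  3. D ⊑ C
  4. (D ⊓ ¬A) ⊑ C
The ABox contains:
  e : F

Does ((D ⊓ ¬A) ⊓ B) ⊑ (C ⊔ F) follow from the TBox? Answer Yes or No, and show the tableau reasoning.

Yes

1. ((D ⊓ ¬A) ⊓ B) ⊑ (C ⊔ F)  ⇔  (((D ⊓ ¬A) ⊓ B) ⊓ (¬C ⊓ ¬F)) unsat w.r.t. T
   all branches close; clash {C, ¬C} at x₀
2. Hence ((D ⊓ ¬A) ⊓ B) ⊑ (C ⊔ F): entailed.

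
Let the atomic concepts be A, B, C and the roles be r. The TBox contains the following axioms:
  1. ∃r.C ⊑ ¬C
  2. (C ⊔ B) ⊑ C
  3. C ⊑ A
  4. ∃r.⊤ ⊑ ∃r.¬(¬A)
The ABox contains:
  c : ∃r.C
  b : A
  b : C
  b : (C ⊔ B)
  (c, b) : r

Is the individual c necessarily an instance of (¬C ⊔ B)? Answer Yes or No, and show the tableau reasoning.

1. c : (¬C ⊔ B)?  L(c) = {∃r.C} ∪ {(C ⊓ ¬B)}
   clash {C, ¬C} at c — c ∈ (¬C ⊔ B)
2. Hence c : (¬C ⊔ B): entailed.

Yes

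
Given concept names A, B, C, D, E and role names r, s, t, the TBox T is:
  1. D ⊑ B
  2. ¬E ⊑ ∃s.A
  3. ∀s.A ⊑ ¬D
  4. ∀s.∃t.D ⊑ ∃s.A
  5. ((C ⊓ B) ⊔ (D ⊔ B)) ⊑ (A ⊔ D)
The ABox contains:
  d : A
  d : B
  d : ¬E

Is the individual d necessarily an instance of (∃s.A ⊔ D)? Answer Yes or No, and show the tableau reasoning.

Yes

1. d : (∃s.A ⊔ D)?  L(d) = {A, B, ¬E} ∪ {(∀s.¬A ⊓ ¬D)}
   clash {A, ¬A} at an ∃-successor — d ∈ (∃s.A ⊔ D)
2. Hence d : (∃s.A ⊔ D): entailed.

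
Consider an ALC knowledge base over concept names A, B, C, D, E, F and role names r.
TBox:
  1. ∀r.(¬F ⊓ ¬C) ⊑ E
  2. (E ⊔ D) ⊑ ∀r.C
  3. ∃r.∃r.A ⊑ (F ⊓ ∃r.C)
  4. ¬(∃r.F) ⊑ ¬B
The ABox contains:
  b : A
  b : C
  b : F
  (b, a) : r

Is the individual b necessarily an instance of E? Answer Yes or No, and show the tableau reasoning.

1. b : E?  L(b) = {A, C, F} ∪ {¬E}
   open: L(b) ⊇ {A, C, F, ¬D, ¬E, …} (+ ∃-successors) — b ∉ E possible
2. Hence b : E: not entailed.

No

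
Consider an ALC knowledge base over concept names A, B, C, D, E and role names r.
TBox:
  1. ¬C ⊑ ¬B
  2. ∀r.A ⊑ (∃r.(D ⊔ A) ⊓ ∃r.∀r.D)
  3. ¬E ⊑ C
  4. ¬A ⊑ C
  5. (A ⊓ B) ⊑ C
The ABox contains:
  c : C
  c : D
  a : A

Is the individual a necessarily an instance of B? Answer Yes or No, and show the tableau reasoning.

No

1. a : B?  L(a) = {A} ∪ {¬B}
   open: L(a) ⊇ {A, E, ¬B, ∃r.¬A} (+ ∃-successors) — a ∉ B possible
2. Hence a : B: not entailed.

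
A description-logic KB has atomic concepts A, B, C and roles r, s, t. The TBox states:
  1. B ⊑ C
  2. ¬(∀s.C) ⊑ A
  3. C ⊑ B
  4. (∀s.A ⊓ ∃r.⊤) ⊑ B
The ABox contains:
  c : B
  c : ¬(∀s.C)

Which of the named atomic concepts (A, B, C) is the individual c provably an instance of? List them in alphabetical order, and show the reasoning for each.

{A, B, C}

1. c : A?  L(c) = {B, ¬(∀s.C)} ∪ {¬A}
   clash {A, ¬A} at c — c ∈ A
2. c : B?  L(c) = {B, ¬(∀s.C)} ∪ {¬B}
   clash {B, ¬B} at c — c ∈ B
3. c : C?  L(c) = {B, ¬(∀s.C)} ∪ {¬C}
   clash {C, ¬C} at c — c ∈ C
4. Entailed for c: {A, B, C}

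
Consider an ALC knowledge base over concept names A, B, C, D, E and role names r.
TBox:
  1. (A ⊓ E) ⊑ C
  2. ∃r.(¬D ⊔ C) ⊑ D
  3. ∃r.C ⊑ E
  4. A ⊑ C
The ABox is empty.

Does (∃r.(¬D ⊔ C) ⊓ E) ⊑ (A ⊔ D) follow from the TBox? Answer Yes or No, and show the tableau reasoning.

Yes

1. (∃r.(¬D ⊔ C) ⊓ E) ⊑ (A ⊔ D)  ⇔  ((∃r.(¬D ⊔ C) ⊓ E) ⊓ (¬A ⊓ ¬D)) unsat w.r.t. T
   all branches close; clash {D, ¬D} at x₀
2. Hence (∃r.(¬D ⊔ C) ⊓ E) ⊑ (A ⊔ D): entailed.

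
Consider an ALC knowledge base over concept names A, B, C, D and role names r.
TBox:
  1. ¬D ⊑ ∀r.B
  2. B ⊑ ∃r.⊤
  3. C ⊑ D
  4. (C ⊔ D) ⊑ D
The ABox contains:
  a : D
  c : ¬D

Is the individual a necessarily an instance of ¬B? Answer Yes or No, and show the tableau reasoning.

No

1. a : ¬B?  L(a) = {D} ∪ {B}
   apply at a: B⊑∃r.⊤
   open: L(a) ⊇ {B, D, ∃r.⊤} (+ ∃-successors) — a ∉ ¬B possible
2. Hence a : ¬B: not entailed.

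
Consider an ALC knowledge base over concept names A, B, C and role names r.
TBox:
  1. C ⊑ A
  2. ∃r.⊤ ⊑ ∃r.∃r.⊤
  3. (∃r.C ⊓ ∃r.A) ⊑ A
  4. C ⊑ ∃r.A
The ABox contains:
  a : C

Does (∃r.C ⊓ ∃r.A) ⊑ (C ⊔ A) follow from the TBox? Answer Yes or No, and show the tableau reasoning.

1. (∃r.C ⊓ ∃r.A) ⊑ (C ⊔ A)  ⇔  ((∃r.C ⊓ ∃r.A) ⊓ (¬C ⊓ ¬A)) unsat w.r.t. T
   all branches close; clash {A, ¬A} at x₀
2. Hence (∃r.C ⊓ ∃r.A) ⊑ (C ⊔ A): entailed.

Yes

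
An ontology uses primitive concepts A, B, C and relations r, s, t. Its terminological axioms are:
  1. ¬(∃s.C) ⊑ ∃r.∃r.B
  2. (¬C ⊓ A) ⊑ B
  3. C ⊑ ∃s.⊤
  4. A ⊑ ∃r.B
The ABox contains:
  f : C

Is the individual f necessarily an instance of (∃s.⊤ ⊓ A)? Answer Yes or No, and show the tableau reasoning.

1. f : (∃s.⊤ ⊓ A)?  L(f) = {C} ∪ {(∀s.⊥ ⊔ ¬A)}
   apply at f: C⊑∃s.⊤
   open: L(f) ⊇ {C, ¬A, ∃s.C, ∃s.⊤} (+ ∃-successors) — f ∉ (∃s.⊤ ⊓ A) possible
2. Hence f : (∃s.⊤ ⊓ A): not entailed.

No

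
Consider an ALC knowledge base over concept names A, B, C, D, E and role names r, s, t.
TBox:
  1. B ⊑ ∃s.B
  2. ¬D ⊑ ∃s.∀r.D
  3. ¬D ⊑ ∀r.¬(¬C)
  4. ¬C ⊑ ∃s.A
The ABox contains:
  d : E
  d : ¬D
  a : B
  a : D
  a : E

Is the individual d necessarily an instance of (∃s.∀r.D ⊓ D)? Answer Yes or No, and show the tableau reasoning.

No

1. d : (∃s.∀r.D ⊓ D)?  L(d) = {E, ¬D} ∪ {(∀s.∃r.¬D ⊔ ¬D)}
   apply at d: ¬D⊑∃s.∀r.D; ¬D⊑∀r.¬(¬C)
   open: L(d) ⊇ {C, E, ¬B, ¬D, ∀r.C, …} (+ ∃-successors) — d ∉ (∃s.∀r.D ⊓ D) possible
2. Hence d : (∃s.∀r.D ⊓ D): not entailed.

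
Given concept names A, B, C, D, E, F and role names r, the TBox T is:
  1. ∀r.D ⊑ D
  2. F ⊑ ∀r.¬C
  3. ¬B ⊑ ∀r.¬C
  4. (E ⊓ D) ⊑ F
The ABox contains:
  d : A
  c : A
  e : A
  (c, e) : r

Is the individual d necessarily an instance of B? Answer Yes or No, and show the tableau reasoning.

No

1. d : B?  L(d) = {A} ∪ {¬B}
   apply at d: ¬B⊑∀r.¬C
   open: L(d) ⊇ {A, ¬B, ¬E, ∀r.¬C, ∃r.¬D} (+ ∃-successors) — d ∉ B possible
2. Hence d : B: not entailed.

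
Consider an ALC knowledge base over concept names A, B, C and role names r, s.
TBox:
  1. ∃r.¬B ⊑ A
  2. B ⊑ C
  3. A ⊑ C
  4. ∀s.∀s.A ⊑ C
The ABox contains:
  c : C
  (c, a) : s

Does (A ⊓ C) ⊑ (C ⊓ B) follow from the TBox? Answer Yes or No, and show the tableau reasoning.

No

1. (A ⊓ C) ⊑ (C ⊓ B)  ⇔  ((A ⊓ C) ⊓ (¬C ⊔ ¬B)) unsat w.r.t. T
   open: L(x₀) ⊇ {A, C, ¬B}
2. Hence (A ⊓ C) ⊑ (C ⊓ B): not entailed.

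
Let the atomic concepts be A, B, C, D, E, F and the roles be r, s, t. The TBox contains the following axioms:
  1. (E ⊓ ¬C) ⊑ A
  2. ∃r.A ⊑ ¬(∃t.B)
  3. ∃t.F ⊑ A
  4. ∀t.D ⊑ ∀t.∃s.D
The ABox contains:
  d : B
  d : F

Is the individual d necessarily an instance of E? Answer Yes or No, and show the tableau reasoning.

No

1. d : E?  L(d) = {B, F} ∪ {¬E}
   open: L(d) ⊇ {B, F, ¬E, ∀r.¬A, ∀t.¬F, …} (+ ∃-successors) — d ∉ E possible
2. Hence d : E: not entailed.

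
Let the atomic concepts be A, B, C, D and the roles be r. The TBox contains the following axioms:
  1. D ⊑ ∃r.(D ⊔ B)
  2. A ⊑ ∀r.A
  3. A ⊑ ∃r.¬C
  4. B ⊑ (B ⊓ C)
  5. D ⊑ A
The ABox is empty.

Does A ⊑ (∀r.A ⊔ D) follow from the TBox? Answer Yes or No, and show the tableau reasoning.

1. A ⊑ (∀r.A ⊔ D)  ⇔  (A ⊓ (∃r.¬A ⊓ ¬D)) unsat w.r.t. T
   all branches close; clash {A, ¬A} at an ∃-successor
2. Hence A ⊑ (∀r.A ⊔ D): entailed.

Yes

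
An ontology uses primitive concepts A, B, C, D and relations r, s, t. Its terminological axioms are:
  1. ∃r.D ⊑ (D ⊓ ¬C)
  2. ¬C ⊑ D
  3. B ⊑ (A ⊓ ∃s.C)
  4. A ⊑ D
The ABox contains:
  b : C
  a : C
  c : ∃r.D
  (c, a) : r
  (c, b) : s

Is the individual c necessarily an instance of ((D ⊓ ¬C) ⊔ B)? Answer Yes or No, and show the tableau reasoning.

1. c : ((D ⊓ ¬C) ⊔ B)?  L(c) = {∃r.D} ∪ {((¬D ⊔ C) ⊓ ¬B)}
   clash {C, ¬C} at c — c ∈ ((D ⊓ ¬C) ⊔ B)
2. Hence c : ((D ⊓ ¬C) ⊔ B): entailed.

Yes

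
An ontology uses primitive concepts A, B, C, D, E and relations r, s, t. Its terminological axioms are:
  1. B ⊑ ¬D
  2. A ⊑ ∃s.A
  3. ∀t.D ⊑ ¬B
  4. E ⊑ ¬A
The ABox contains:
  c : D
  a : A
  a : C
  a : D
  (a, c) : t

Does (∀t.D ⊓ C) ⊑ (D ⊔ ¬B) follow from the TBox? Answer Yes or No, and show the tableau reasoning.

Yes

1. (∀t.D ⊓ C) ⊑ (D ⊔ ¬B)  ⇔  ((∀t.D ⊓ C) ⊓ (¬D ⊓ B)) unsat w.r.t. T
   all branches close; clash {B, ¬B} at x₀
2. Hence (∀t.D ⊓ C) ⊑ (D ⊔ ¬B): entailed.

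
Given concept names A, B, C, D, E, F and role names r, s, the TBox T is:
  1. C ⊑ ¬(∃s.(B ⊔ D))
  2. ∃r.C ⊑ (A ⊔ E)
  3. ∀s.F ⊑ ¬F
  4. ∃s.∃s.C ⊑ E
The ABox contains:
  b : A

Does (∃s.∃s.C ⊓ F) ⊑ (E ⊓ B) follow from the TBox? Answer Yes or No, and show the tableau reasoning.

No

1. (∃s.∃s.C ⊓ F) ⊑ (E ⊓ B)  ⇔  ((∃s.∃s.C ⊓ F) ⊓ (¬E ⊔ ¬B)) unsat w.r.t. T
   apply at x₀: ∃s.∃s.C⊑E
   open: L(x₀) ⊇ {E, F, ¬B, ¬C, ∀r.¬C, …} (+ ∃-successors)
2. Hence (∃s.∃s.C ⊓ F) ⊑ (E ⊓ B): not entailed.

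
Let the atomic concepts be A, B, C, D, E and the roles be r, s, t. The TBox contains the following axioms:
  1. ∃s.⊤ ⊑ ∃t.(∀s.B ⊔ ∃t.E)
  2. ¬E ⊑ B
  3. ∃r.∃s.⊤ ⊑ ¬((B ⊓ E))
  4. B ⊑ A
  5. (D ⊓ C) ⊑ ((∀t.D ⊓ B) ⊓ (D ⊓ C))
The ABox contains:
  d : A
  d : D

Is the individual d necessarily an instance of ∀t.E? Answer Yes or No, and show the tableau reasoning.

1. d : ∀t.E?  L(d) = {A, D} ∪ {∃t.¬E}
   open: L(d) ⊇ {A, D, E, ¬C, ∀r.∀s.⊥, …} (+ ∃-successors) — d ∉ ∀t.E possible
2. Hence d : ∀t.E: not entailed.

No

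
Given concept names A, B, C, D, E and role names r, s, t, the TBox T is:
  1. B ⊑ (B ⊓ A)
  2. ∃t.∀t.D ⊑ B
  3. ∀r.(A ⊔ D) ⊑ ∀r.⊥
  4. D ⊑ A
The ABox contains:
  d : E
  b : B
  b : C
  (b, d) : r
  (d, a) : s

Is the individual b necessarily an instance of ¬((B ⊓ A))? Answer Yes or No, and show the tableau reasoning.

1. b : ¬((B ⊓ A))?  L(b) = {B, C} ∪ {(B ⊓ A)}
   open: L(b) ⊇ {A, B, C, ∃r.(¬A ⊓ ¬D)} (+ ∃-successors) — b ∉ ¬((B ⊓ A)) possible
2. Hence b : ¬((B ⊓ A)): not entailed.

No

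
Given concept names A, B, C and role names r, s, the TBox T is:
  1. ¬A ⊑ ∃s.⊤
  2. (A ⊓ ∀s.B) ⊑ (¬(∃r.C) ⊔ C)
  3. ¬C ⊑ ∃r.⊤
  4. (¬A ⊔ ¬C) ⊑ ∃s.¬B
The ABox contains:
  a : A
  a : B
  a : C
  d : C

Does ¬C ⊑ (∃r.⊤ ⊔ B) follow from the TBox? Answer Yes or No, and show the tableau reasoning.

Yes

1. ¬C ⊑ (∃r.⊤ ⊔ B)  ⇔  (¬C ⊓ (∀r.⊥ ⊓ ¬B)) unsat w.r.t. T
   all branches close; clash {C, ¬C} at x₀
2. Hence ¬C ⊑ (∃r.⊤ ⊔ B): entailed.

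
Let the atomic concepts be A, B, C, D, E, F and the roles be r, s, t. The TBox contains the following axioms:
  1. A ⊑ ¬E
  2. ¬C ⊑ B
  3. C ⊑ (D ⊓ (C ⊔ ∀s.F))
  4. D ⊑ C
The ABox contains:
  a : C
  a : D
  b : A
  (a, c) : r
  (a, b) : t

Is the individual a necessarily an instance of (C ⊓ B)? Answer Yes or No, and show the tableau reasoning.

1. a : (C ⊓ B)?  L(a) = {C, D} ∪ {(¬C ⊔ ¬B)}
   apply at a: C⊑(D ⊓ (C ⊔ ∀s.F))
   open: L(a) ⊇ {C, D, ¬A, ¬B} — a ∉ (C ⊓ B) possible
2. Hence a : (C ⊓ B): not entailed.

No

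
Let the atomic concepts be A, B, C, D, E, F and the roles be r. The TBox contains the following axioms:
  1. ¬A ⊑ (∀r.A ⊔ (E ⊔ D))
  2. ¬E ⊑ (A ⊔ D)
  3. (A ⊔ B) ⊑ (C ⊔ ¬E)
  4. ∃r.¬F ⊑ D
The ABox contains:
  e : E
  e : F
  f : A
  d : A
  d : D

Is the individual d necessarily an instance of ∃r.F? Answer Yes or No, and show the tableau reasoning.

1. d : ∃r.F?  L(d) = {A, D} ∪ {∀r.¬F}
   open: L(d) ⊇ {A, C, D, E, ∀r.¬F} — d ∉ ∃r.F possible
2. Hence d : ∃r.F: not entailed.

No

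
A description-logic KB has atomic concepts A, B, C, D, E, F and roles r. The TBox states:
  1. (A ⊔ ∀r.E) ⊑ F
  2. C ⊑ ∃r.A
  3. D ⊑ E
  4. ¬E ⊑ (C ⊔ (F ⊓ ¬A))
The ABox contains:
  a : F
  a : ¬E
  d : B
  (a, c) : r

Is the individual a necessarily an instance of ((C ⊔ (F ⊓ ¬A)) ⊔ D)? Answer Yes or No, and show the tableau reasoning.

1. a : ((C ⊔ (F ⊓ ¬A)) ⊔ D)?  L(a) = {F, ¬E} ∪ {((¬C ⊓ (¬F ⊔ A)) ⊓ ¬D)}
   clash {A, ¬A} at a — a ∈ ((C ⊔ (F ⊓ ¬A)) ⊔ D)
2. Hence a : ((C ⊔ (F ⊓ ¬A)) ⊔ D): entailed.

Yes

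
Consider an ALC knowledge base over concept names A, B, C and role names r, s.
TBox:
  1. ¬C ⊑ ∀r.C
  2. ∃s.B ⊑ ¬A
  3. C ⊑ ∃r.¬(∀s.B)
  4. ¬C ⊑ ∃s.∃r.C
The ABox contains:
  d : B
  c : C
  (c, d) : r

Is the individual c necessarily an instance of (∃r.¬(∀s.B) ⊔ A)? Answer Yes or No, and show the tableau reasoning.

1. c : (∃r.¬(∀s.B) ⊔ A)?  L(c) = {C} ∪ {(∀r.∀s.B ⊓ ¬A)}
   clash {B, ¬B} at an ∃-successor — c ∈ (∃r.¬(∀s.B) ⊔ A)
2. Hence c : (∃r.¬(∀s.B) ⊔ A): entailed.

Yes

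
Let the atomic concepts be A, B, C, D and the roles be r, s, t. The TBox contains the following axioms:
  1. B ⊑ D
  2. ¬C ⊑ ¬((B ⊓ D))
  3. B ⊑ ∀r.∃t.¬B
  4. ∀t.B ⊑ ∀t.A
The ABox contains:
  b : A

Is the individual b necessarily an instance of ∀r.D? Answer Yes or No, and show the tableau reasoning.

1. b : ∀r.D?  L(b) = {A} ∪ {∃r.¬D}
   open: L(b) ⊇ {A, C, ¬B, ∃r.¬D, ∃t.¬B} (+ ∃-successors) — b ∉ ∀r.D possible
2. Hence b : ∀r.D: not entailed.

No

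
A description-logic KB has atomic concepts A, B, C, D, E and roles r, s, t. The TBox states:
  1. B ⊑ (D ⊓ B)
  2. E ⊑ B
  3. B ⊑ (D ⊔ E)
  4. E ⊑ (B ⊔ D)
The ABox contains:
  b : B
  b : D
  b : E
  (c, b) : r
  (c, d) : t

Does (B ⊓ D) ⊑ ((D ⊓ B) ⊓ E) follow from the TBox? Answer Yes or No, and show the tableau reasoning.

1. (B ⊓ D) ⊑ ((D ⊓ B) ⊓ E)  ⇔  ((B ⊓ D) ⊓ ((¬D ⊔ ¬B) ⊔ ¬E)) unsat w.r.t. T
   apply at x₀: B⊑(D ⊓ B); B⊑(D ⊔ E)
   open: L(x₀) ⊇ {B, D, ¬E}
2. Hence (B ⊓ D) ⊑ ((D ⊓ B) ⊓ E): not entailed.

No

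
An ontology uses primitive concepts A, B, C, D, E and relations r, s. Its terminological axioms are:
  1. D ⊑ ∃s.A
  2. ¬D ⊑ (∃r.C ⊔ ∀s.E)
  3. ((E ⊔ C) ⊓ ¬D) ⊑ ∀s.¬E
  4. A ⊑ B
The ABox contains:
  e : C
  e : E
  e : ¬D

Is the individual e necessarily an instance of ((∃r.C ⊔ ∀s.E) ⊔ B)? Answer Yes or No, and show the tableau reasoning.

1. e : ((∃r.C ⊔ ∀s.E) ⊔ B)?  L(e) = {C, E, ¬D} ∪ {((∀r.¬C ⊓ ∃s.¬E) ⊓ ¬B)}
   clash {B, ¬B} at e — e ∈ ((∃r.C ⊔ ∀s.E) ⊔ B)
2. Hence e : ((∃r.C ⊔ ∀s.E) ⊔ B): entailed.

Yes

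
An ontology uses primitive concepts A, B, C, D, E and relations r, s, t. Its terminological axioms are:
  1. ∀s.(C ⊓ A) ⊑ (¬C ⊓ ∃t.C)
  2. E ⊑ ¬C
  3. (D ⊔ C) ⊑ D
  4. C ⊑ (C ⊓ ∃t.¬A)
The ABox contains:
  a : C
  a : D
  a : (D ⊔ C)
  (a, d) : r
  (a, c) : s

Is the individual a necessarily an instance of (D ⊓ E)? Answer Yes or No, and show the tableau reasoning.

1. a : (D ⊓ E)?  L(a) = {C, D, (D ⊔ C)} ∪ {(¬D ⊔ ¬E)}
   apply at a: C⊑(C ⊓ ∃t.¬A)
   open: L(a) ⊇ {C, D, ¬E, ∃s.(¬C ⊔ ¬A), ∃t.¬A} (+ ∃-successors) — a ∉ (D ⊓ E) possible
2. Hence a : (D ⊓ E): not entailed.

No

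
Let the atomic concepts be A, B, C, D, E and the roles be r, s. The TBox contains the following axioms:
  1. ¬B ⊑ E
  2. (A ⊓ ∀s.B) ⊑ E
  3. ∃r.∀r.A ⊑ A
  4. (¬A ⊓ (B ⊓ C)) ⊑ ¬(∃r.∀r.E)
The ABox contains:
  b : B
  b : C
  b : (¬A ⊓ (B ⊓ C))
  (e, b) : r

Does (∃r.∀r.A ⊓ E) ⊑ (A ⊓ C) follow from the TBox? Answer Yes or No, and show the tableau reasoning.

No

1. (∃r.∀r.A ⊓ E) ⊑ (A ⊓ C)  ⇔  ((∃r.∀r.A ⊓ E) ⊓ (¬A ⊔ ¬C)) unsat w.r.t. T
   apply at x₀: ∃r.∀r.A⊑A
   open: L(x₀) ⊇ {A, E, ¬C, ∃r.∀r.A} (+ ∃-successors)
2. Hence (∃r.∀r.A ⊓ E) ⊑ (A ⊓ C): not entailed.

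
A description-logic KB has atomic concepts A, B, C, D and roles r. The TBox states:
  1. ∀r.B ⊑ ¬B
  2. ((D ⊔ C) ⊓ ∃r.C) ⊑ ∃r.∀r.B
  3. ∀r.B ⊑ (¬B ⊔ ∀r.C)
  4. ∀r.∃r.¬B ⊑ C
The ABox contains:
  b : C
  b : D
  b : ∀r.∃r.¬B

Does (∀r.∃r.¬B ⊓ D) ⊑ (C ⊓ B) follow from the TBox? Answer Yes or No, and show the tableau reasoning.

1. (∀r.∃r.¬B ⊓ D) ⊑ (C ⊓ B)  ⇔  ((∀r.∃r.¬B ⊓ D) ⊓ (¬C ⊔ ¬B)) unsat w.r.t. T
   apply at x₀: ∀r.∃r.¬B⊑C
   open: L(x₀) ⊇ {C, D, ¬B, ∀r.¬C, ∀r.∃r.¬B, …} (+ ∃-successors)
2. Hence (∀r.∃r.¬B ⊓ D) ⊑ (C ⊓ B): not entailed.

No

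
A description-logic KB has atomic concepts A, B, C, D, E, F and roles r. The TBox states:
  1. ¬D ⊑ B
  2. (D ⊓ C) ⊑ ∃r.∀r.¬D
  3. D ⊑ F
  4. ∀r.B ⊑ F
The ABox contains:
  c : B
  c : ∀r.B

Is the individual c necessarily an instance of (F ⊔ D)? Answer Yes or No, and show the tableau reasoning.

Yes

1. c : (F ⊔ D)?  L(c) = {B, ∀r.B} ∪ {(¬F ⊓ ¬D)}
   clash {F, ¬F} at c — c ∈ (F ⊔ D)
2. Hence c : (F ⊔ D): entailed.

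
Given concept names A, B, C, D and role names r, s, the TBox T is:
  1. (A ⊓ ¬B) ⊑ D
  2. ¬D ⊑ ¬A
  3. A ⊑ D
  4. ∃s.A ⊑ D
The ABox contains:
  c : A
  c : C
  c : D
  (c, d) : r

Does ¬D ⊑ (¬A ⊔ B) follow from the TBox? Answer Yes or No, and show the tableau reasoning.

Yes

1. ¬D ⊑ (¬A ⊔ B)  ⇔  (¬D ⊓ (A ⊓ ¬B)) unsat w.r.t. T
   all branches close; clash {A, ¬A} at x₀
2. Hence ¬D ⊑ (¬A ⊔ B): entailed.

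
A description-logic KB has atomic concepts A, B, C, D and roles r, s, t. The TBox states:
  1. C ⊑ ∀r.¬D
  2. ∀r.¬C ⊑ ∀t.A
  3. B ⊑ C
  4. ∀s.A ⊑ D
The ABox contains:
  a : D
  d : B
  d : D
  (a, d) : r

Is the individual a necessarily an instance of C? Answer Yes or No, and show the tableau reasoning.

No

1. a : C?  L(a) = {D} ∪ {¬C}
   open: L(a) ⊇ {D, ¬B, ¬C, ∃r.C} (+ ∃-successors) — a ∉ C possible
2. Hence a : C: not entailed.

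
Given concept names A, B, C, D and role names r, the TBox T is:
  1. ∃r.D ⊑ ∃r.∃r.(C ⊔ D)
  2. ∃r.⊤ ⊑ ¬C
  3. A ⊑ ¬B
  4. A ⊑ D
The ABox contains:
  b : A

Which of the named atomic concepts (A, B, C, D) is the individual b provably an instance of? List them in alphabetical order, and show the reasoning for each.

1. b : A?  L(b) = {A} ∪ {¬A}
   clash {A, ¬A} at b — b ∈ A
2. b : B?  L(b) = {A} ∪ {¬B}
   apply at b: A⊑D
   open: L(b) ⊇ {A, D, ¬B, ∀r.¬D, ∀r.⊥} — b ∉ B possible
3. b : C?  L(b) = {A} ∪ {¬C}
   apply at b: A⊑¬B; A⊑D
   open: L(b) ⊇ {A, D, ¬B, ¬C, ∀r.¬D} — b ∉ C possible
4. b : D?  L(b) = {A} ∪ {¬D}
   clash {D, ¬D} at b — b ∈ D
5. Entailed for b: {A, D}

{A, D}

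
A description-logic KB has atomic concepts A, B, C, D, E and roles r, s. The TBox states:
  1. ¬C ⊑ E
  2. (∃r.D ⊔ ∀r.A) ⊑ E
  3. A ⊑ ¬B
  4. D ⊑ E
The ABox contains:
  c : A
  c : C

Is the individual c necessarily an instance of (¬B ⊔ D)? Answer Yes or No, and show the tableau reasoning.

1. c : (¬B ⊔ D)?  L(c) = {A, C} ∪ {(B ⊓ ¬D)}
   clash {B, ¬B} at c — c ∈ (¬B ⊔ D)
2. Hence c : (¬B ⊔ D): entailed.

Yes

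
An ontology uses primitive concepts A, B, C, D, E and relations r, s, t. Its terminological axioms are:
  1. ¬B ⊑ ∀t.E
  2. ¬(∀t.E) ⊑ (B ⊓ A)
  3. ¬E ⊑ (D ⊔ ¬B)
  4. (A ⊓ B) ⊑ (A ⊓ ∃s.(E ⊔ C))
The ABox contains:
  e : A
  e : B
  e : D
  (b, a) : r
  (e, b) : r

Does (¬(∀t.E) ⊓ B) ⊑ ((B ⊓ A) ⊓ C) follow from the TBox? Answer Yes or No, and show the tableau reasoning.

No

1. (¬(∀t.E) ⊓ B) ⊑ ((B ⊓ A) ⊓ C)  ⇔  ((∃t.¬E ⊓ B) ⊓ ((¬B ⊔ ¬A) ⊔ ¬C)) unsat w.r.t. T
   apply at x₀: ¬(∀t.E)⊑(B ⊓ A)
   open: L(x₀) ⊇ {A, B, E, ¬C, ∃s.(E ⊔ C), …} (+ ∃-successors)
2. Hence (¬(∀t.E) ⊓ B) ⊑ ((B ⊓ A) ⊓ C): not entailed.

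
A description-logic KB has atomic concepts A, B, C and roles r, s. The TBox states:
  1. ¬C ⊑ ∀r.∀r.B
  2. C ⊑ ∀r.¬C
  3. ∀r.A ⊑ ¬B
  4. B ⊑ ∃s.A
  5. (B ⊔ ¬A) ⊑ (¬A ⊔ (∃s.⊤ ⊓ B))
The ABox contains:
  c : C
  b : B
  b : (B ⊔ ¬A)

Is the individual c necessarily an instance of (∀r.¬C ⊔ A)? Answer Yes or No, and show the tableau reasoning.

Yes

1. c : (∀r.¬C ⊔ A)?  L(c) = {C} ∪ {(∃r.C ⊓ ¬A)}
   clash {C, ¬C} at an ∃-successor — c ∈ (∀r.¬C ⊔ A)
2. Hence c : (∀r.¬C ⊔ A): entailed.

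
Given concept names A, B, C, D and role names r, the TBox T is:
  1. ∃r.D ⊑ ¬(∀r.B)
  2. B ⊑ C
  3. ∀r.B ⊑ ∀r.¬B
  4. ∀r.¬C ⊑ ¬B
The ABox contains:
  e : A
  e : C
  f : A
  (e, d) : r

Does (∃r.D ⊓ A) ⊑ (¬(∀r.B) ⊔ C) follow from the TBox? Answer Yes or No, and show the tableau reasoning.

1. (∃r.D ⊓ A) ⊑ (¬(∀r.B) ⊔ C)  ⇔  ((∃r.D ⊓ A) ⊓ (∀r.B ⊓ ¬C)) unsat w.r.t. T
   all branches close; clash {C, ¬C} at x₀
2. Hence (∃r.D ⊓ A) ⊑ (¬(∀r.B) ⊔ C): entailed.

Yes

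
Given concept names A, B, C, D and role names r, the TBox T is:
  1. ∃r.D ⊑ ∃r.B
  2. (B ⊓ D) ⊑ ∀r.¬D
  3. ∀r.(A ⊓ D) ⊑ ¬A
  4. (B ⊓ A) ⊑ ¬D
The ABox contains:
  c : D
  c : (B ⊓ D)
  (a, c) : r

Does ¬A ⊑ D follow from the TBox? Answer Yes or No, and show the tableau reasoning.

No

1. ¬A ⊑ D  ⇔  (¬A ⊓ ¬D) unsat w.r.t. T
   open: L(x₀) ⊇ {¬A, ¬D, ∀r.¬D}
2. Hence ¬A ⊑ D: not entailed.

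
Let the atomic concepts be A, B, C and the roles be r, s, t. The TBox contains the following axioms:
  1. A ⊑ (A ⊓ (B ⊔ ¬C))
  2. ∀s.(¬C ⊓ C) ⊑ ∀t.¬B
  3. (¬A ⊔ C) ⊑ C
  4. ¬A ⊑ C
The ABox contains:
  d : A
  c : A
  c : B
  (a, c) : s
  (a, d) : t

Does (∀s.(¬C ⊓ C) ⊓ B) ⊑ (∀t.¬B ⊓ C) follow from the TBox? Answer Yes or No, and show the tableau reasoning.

No

1. (∀s.(¬C ⊓ C) ⊓ B) ⊑ (∀t.¬B ⊓ C)  ⇔  ((∀s.(¬C ⊓ C) ⊓ B) ⊓ (∃t.B ⊔ ¬C)) unsat w.r.t. T
   apply at x₀: ∀s.(¬C ⊓ C)⊑∀t.¬B
   open: L(x₀) ⊇ {A, B, ¬C, ∀s.(¬C ⊓ C), ∀t.¬B}
2. Hence (∀s.(¬C ⊓ C) ⊓ B) ⊑ (∀t.¬B ⊓ C): not entailed.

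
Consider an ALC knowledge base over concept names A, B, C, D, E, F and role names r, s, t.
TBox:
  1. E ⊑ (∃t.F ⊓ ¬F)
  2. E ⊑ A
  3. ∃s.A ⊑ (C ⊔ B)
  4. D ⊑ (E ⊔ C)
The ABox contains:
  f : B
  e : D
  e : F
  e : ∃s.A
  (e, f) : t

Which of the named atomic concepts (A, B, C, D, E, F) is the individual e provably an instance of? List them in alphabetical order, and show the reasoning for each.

{C, D, F}

1. e : A?  L(e) = {D, F, ∃s.A} ∪ {¬A}
   apply at e: ∃s.A⊑(C ⊔ B); D⊑(E ⊔ C)
   open: L(e) ⊇ {C, D, F, ¬A, ¬E, …} (+ ∃-successors) — e ∉ A possible
2. e : B?  L(e) = {D, F, ∃s.A} ∪ {¬B}
   apply at e: ∃s.A⊑(C ⊔ B); D⊑(E ⊔ C)
   open: L(e) ⊇ {C, D, F, ¬B, ¬E, …} (+ ∃-successors) — e ∉ B possible
3. e : C?  L(e) = {D, F, ∃s.A} ∪ {¬C}
   clash {C, ¬C} at e — e ∈ C
4. e : D?  L(e) = {D, F, ∃s.A} ∪ {¬D}
   clash {D, ¬D} at e — e ∈ D
5. e : E?  L(e) = {D, F, ∃s.A} ∪ {¬E}
   apply at e: ∃s.A⊑(C ⊔ B); D⊑(E ⊔ C)
   open: L(e) ⊇ {C, D, F, ¬E, ∃s.A} (+ ∃-successors) — e ∉ E possible
6. e : F?  L(e) = {D, F, ∃s.A} ∪ {¬F}
   clash {F, ¬F} at e — e ∈ F
7. Entailed for e: {C, D, F}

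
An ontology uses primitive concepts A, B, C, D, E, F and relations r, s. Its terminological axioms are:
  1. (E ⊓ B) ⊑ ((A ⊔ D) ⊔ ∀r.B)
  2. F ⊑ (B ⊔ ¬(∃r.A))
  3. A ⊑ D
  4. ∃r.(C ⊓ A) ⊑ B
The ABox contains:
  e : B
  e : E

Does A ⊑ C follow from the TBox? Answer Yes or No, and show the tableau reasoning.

1. A ⊑ C  ⇔  (A ⊓ ¬C) unsat w.r.t. T
   apply at x₀: A⊑D
   open: L(x₀) ⊇ {A, D, ¬C, ¬E, ¬F, …}
2. Hence A ⊑ C: not entailed.

No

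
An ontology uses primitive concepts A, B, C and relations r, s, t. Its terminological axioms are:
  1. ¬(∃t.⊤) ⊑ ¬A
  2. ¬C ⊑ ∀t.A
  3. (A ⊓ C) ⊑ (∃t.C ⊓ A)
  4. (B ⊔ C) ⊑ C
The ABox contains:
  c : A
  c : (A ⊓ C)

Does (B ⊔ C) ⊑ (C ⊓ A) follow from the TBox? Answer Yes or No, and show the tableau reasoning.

1. (B ⊔ C) ⊑ (C ⊓ A)  ⇔  ((B ⊔ C) ⊓ (¬C ⊔ ¬A)) unsat w.r.t. T
   apply at x₀: (B ⊔ C)⊑C
   open: L(x₀) ⊇ {B, C, ¬A}
2. Hence (B ⊔ C) ⊑ (C ⊓ A): not entailed.

No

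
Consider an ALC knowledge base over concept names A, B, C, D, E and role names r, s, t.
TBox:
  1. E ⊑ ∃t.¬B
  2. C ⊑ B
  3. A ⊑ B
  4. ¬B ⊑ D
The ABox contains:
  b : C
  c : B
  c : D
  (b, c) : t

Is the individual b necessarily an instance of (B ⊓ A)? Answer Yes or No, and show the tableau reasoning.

No

1. b : (B ⊓ A)?  L(b) = {C} ∪ {(¬B ⊔ ¬A)}
   apply at b: C⊑B
   open: L(b) ⊇ {B, C, ¬A, ¬E} — b ∉ (B ⊓ A) possible
2. Hence b : (B ⊓ A): not entailed.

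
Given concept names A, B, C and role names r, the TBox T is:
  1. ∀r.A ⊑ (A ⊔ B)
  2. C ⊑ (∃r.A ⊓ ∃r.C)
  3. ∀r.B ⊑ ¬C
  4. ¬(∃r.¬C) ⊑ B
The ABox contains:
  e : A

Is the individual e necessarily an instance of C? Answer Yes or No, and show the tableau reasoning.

No

1. e : C?  L(e) = {A} ∪ {¬C}
   open: L(e) ⊇ {A, ¬C, ∃r.¬A, ∃r.¬C} (+ ∃-successors) — e ∉ C possible
2. Hence e : C: not entailed.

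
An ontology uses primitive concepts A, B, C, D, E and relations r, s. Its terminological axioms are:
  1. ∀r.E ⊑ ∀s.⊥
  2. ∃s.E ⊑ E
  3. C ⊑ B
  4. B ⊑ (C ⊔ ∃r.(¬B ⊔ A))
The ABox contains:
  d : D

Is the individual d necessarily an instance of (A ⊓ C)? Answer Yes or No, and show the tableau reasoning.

No

1. d : (A ⊓ C)?  L(d) = {D} ∪ {(¬A ⊔ ¬C)}
   open: L(d) ⊇ {D, ¬A, ¬B, ¬C, ∀s.¬E, …} (+ ∃-successors) — d ∉ (A ⊓ C) possible
2. Hence d : (A ⊓ C): not entailed.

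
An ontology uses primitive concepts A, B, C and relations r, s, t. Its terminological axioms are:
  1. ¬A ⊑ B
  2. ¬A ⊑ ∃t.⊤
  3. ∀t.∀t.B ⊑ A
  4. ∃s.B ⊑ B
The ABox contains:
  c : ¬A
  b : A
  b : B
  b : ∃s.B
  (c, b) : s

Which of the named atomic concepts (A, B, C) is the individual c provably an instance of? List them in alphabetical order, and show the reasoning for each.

{B}

1. c : A?  L(c) = {¬A} ∪ {¬A}
   apply at c: ¬A⊑B; ¬A⊑∃t.⊤
   open: L(c) ⊇ {B, ¬A, ∃t.∃t.¬B, ∃t.⊤} (+ ∃-successors) — c ∉ A possible
2. c : B?  L(c) = {¬A} ∪ {¬B}
   clash {B, ¬B} at c — c ∈ B
3. c : C?  L(c) = {¬A} ∪ {¬C}
   apply at c: ¬A⊑B; ¬A⊑∃t.⊤
   open: L(c) ⊇ {B, ¬A, ¬C, ∃t.∃t.¬B, ∃t.⊤} (+ ∃-successors) — c ∉ C possible
4. Entailed for c: {B}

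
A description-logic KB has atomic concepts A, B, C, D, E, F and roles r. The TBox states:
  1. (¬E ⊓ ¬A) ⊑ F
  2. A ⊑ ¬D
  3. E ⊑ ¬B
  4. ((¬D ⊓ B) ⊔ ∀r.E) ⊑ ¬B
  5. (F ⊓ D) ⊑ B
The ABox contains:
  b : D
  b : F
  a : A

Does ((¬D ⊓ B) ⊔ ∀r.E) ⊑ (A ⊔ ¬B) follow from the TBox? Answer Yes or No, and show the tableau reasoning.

Yes

1. ((¬D ⊓ B) ⊔ ∀r.E) ⊑ (A ⊔ ¬B)  ⇔  (((¬D ⊓ B) ⊔ ∀r.E) ⊓ (¬A ⊓ B)) unsat w.r.t. T
   all branches close; clash {B, ¬B} at x₀
2. Hence ((¬D ⊓ B) ⊔ ∀r.E) ⊑ (A ⊔ ¬B): entailed.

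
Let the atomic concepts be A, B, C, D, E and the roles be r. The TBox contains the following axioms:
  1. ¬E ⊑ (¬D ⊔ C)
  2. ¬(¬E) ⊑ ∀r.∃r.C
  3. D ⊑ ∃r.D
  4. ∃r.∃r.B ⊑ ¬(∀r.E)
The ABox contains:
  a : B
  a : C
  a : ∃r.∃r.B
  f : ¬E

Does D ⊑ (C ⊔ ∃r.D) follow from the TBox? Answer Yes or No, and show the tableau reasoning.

Yes

1. D ⊑ (C ⊔ ∃r.D)  ⇔  (D ⊓ (¬C ⊓ ∀r.¬D)) unsat w.r.t. T
   all branches close; clash {C, ¬C} at x₀
2. Hence D ⊑ (C ⊔ ∃r.D): entailed.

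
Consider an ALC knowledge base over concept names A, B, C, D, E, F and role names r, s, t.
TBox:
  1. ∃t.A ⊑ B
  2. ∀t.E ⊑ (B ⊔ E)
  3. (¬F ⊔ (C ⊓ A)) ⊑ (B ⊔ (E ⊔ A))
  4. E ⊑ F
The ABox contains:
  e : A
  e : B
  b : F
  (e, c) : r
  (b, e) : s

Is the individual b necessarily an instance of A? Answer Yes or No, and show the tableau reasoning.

No

1. b : A?  L(b) = {F} ∪ {¬A}
   open: L(b) ⊇ {F, ¬A, ∀t.¬A, ∃t.¬E} (+ ∃-successors) — b ∉ A possible
2. Hence b : A: not entailed.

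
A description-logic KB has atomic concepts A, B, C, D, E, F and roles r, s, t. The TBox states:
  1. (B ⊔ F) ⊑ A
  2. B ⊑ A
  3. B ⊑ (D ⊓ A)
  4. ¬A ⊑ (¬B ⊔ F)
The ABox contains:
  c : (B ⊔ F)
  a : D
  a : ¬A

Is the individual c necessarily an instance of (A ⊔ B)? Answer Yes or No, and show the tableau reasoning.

Yes

1. c : (A ⊔ B)?  L(c) = {(B ⊔ F)} ∪ {(¬A ⊓ ¬B)}
   clash {A, ¬A} at c — c ∈ (A ⊔ B)
2. Hence c : (A ⊔ B): entailed.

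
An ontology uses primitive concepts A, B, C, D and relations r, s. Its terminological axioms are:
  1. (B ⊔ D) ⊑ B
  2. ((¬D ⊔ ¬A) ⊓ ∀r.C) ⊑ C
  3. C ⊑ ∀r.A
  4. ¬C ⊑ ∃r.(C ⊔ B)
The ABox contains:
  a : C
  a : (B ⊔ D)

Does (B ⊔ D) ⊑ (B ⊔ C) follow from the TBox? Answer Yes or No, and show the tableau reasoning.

Yes

1. (B ⊔ D) ⊑ (B ⊔ C)  ⇔  ((B ⊔ D) ⊓ (¬B ⊓ ¬C)) unsat w.r.t. T
   all branches close; clash {B, ¬B} at x₀
2. Hence (B ⊔ D) ⊑ (B ⊔ C): entailed.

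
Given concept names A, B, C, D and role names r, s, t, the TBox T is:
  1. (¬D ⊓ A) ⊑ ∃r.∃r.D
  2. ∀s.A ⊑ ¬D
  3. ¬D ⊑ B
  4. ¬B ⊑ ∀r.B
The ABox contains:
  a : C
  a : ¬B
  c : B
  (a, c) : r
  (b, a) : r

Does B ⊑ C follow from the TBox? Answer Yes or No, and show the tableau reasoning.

No

1. B ⊑ C  ⇔  (B ⊓ ¬C) unsat w.r.t. T
   open: L(x₀) ⊇ {B, D, ¬C, ∃s.¬A} (+ ∃-successors)
2. Hence B ⊑ C: not entailed.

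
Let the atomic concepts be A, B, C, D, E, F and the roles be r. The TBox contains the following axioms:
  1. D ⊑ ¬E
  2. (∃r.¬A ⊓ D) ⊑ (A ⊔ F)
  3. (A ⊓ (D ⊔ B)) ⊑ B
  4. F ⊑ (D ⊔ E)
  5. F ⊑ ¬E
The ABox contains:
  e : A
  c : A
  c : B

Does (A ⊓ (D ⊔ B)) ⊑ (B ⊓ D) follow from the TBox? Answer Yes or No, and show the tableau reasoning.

No

1. (A ⊓ (D ⊔ B)) ⊑ (B ⊓ D)  ⇔  ((A ⊓ (D ⊔ B)) ⊓ (¬B ⊔ ¬D)) unsat w.r.t. T
   apply at x₀: (A ⊓ (D ⊔ B))⊑B
   open: L(x₀) ⊇ {A, B, ¬D, ¬F}
2. Hence (A ⊓ (D ⊔ B)) ⊑ (B ⊓ D): not entailed.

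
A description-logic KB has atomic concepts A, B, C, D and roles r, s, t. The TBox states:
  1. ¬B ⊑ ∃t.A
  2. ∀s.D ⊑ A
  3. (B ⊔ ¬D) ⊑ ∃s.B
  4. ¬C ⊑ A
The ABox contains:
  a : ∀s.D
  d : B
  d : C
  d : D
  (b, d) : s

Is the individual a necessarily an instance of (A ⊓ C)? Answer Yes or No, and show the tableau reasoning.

No

1. a : (A ⊓ C)?  L(a) = {∀s.D} ∪ {(¬A ⊔ ¬C)}
   apply at a: ∀s.D⊑A
   open: L(a) ⊇ {A, B, ¬C, ∀s.D, ∃s.B} (+ ∃-successors) — a ∉ (A ⊓ C) possible
2. Hence a : (A ⊓ C): not entailed.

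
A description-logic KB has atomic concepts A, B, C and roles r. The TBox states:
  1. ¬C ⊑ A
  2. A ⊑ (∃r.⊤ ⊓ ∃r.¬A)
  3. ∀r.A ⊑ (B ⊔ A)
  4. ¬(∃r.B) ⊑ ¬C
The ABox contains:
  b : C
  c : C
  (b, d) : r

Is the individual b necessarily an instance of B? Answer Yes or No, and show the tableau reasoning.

1. b : B?  L(b) = {C} ∪ {¬B}
   open: L(b) ⊇ {C, ¬A, ¬B, ∃r.B, ∃r.¬A} (+ ∃-successors) — b ∉ B possible
2. Hence b : B: not entailed.

No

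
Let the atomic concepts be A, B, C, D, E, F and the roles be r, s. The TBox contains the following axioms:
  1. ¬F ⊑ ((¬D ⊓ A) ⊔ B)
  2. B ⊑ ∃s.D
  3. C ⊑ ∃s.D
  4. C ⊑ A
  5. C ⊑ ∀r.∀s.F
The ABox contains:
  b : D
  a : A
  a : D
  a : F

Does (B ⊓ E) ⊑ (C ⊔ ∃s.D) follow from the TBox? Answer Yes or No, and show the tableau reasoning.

1. (B ⊓ E) ⊑ (C ⊔ ∃s.D)  ⇔  ((B ⊓ E) ⊓ (¬C ⊓ ∀s.¬D)) unsat w.r.t. T
   all branches close; clash {D, ¬D} at an ∃-successor
2. Hence (B ⊓ E) ⊑ (C ⊔ ∃s.D): entailed.

Yes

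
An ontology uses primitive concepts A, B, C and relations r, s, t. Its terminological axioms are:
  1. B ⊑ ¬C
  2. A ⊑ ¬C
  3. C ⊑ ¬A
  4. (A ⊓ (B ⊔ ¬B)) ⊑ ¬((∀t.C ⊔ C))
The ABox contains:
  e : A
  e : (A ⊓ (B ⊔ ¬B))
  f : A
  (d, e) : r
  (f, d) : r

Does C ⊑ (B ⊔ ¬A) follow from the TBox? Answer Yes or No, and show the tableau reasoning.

Yes

1. C ⊑ (B ⊔ ¬A)  ⇔  (C ⊓ (¬B ⊓ A)) unsat w.r.t. T
   all branches close; clash {C, ¬C} at x₀
2. Hence C ⊑ (B ⊔ ¬A): entailed.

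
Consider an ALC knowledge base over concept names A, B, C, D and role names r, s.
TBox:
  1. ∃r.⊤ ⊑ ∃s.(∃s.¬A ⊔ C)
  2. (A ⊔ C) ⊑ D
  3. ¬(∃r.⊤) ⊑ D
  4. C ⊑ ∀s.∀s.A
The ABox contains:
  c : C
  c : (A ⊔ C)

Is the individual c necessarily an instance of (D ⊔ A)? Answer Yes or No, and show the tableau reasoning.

Yes

1. c : (D ⊔ A)?  L(c) = {C, (A ⊔ C)} ∪ {(¬D ⊓ ¬A)}
   clash {D, ¬D} at c — c ∈ (D ⊔ A)
2. Hence c : (D ⊔ A): entailed.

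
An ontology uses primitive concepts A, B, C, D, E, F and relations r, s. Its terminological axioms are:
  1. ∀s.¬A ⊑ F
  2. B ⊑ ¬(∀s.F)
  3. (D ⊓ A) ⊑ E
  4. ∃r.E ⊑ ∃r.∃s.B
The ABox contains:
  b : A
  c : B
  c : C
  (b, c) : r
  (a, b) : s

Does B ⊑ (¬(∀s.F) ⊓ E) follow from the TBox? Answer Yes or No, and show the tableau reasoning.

1. B ⊑ (¬(∀s.F) ⊓ E)  ⇔  (B ⊓ (∀s.F ⊔ ¬E)) unsat w.r.t. T
   apply at x₀: B⊑¬(∀s.F)
   open: L(x₀) ⊇ {B, ¬D, ¬E, ∀r.¬E, ∃s.A, …} (+ ∃-successors)
2. Hence B ⊑ (¬(∀s.F) ⊓ E): not entailed.

No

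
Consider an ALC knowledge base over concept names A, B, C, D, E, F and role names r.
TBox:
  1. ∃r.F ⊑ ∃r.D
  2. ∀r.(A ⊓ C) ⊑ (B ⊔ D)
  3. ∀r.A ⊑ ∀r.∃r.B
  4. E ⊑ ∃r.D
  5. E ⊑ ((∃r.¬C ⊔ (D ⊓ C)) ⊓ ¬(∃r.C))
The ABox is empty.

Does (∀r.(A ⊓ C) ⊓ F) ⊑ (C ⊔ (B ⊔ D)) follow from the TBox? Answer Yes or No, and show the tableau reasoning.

Yes

1. (∀r.(A ⊓ C) ⊓ F) ⊑ (C ⊔ (B ⊔ D))  ⇔  ((∀r.(A ⊓ C) ⊓ F) ⊓ (¬C ⊓ (¬B ⊓ ¬D))) unsat w.r.t. T
   all branches close; clash {D, ¬D} at x₀
2. Hence (∀r.(A ⊓ C) ⊓ F) ⊑ (C ⊔ (B ⊔ D)): entailed.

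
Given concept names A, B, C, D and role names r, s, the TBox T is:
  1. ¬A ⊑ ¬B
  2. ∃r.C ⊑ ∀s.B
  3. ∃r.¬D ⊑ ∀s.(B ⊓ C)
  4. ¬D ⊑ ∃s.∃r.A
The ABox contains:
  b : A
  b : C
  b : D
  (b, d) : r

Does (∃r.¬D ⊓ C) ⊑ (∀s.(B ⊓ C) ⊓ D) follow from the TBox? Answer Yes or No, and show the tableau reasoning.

1. (∃r.¬D ⊓ C) ⊑ (∀s.(B ⊓ C) ⊓ D)  ⇔  ((∃r.¬D ⊓ C) ⊓ (∃s.(¬B ⊔ ¬C) ⊔ ¬D)) unsat w.r.t. T
   apply at x₀: ∃r.¬D⊑∀s.(B ⊓ C)
   open: L(x₀) ⊇ {A, C, ¬D, ∀r.¬C, ∀s.(B ⊓ C), …} (+ ∃-successors)
2. Hence (∃r.¬D ⊓ C) ⊑ (∀s.(B ⊓ C) ⊓ D): not entailed.

No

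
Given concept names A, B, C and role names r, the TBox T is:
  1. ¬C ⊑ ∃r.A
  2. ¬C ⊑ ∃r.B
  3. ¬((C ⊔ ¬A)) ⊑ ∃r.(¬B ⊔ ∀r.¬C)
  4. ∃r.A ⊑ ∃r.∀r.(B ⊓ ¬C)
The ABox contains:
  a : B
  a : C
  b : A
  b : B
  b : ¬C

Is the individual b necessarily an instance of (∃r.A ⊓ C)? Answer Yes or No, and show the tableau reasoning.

No

1. b : (∃r.A ⊓ C)?  L(b) = {A, B, ¬C} ∪ {(∀r.¬A ⊔ ¬C)}
   apply at b: ¬C⊑∃r.A; ¬C⊑∃r.B
   open: L(b) ⊇ {A, B, ¬C, ∃r.(¬B ⊔ ∀r.¬C), ∃r.A, …} (+ ∃-successors) — b ∉ (∃r.A ⊓ C) possible
2. Hence b : (∃r.A ⊓ C): not entailed.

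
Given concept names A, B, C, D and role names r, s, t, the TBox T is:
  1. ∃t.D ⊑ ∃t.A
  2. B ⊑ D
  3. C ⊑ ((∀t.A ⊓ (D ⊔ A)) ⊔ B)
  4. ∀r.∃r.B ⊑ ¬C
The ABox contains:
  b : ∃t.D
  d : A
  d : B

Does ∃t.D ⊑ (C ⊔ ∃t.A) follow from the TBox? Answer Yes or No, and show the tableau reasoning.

1. ∃t.D ⊑ (C ⊔ ∃t.A)  ⇔  (∃t.D ⊓ (¬C ⊓ ∀t.¬A)) unsat w.r.t. T
   all branches close; clash {A, ¬A} at an ∃-successor
2. Hence ∃t.D ⊑ (C ⊔ ∃t.A): entailed.

Yes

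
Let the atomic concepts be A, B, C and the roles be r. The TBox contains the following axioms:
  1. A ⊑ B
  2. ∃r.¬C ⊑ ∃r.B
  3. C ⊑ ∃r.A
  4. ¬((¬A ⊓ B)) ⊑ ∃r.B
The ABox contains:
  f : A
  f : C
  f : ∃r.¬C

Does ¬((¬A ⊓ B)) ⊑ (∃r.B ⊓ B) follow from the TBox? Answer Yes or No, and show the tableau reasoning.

1. ¬((¬A ⊓ B)) ⊑ (∃r.B ⊓ B)  ⇔  ((A ⊔ ¬B) ⊓ (∀r.¬B ⊔ ¬B)) unsat w.r.t. T
   apply at x₀: ¬((¬A ⊓ B))⊑∃r.B
   open: L(x₀) ⊇ {¬A, ¬B, ¬C, ∀r.C, ∃r.B} (+ ∃-successors)
2. Hence ¬((¬A ⊓ B)) ⊑ (∃r.B ⊓ B): not entailed.

No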